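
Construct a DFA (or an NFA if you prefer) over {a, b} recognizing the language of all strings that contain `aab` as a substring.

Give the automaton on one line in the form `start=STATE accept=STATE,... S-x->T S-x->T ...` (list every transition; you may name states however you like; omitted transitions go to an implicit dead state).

start=S0 accept=S3 S0-a->S1 S0-b->S0 S1-a->S2 S1-b->S0 S2-a->S2 S2-b->S3 S3-a->S3 S3-b->S3

States S0..S2 record the length of the longest prefix of `aab` that matches the current input suffix. Reaching S3 means `aab` has been seen, and we stay there forever. Accept from S3.
4 states suffice.
        a   b  
>  S0   S1  S0 
   S1   S2  S0 
   S2   S2  S3 
 * S3   S3  S3 
(> = start, * = accepting)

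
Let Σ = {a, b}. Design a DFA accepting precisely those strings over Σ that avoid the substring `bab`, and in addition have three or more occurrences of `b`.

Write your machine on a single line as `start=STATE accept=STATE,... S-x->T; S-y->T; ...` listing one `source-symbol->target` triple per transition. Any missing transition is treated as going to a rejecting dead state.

Handle the two conditions separately and then intersect. The first has 4 states tracking partial matches of the forbidden pattern `bab`; the second has 5 states tracking the count of `b`s, saturating at 4. A product state is a pair (one from each), accepting exactly when both do.
A 16-state machine:
          a    b  
>  q0     q0   q1 
   q1     q2   q3 
   q2     q4   q5 
   q3     q6   q7 
   q4     q4   q3 
   q5     q5   q8 
   q6     q9   q8 
 * q7    q10  q11 
   q8     q8  q12 
   q9     q9   q7 
 * q10   q13  q12 
 * q11   q14  q11 
   q12   q12  q12 
 * q13   q13  q11 
 * q14   q15  q12 
 * q15   q15  q11 
(> = start, * = accepting)

start=q0; accept=q7,q10,q11,q13,q14,q15; q0-a->q0; q0-b->q1; q1-a->q2; q1-b->q3; q2-a->q4; q2-b->q5; q3-a->q6; q3-b->q7; q4-a->q4; q4-b->q3; q5-a->q5; q5-b->q8; q6-a->q9; q6-b->q8; q7-a->q10; q7-b->q11; q8-a->q8; q8-b->q12; q9-a->q9; q9-b->q7; q10-a->q13; q10-b->q12; q11-a->q14; q11-b->q11; q12-a->q12; q12-b->q12; q13-a->q13; q13-b->q11; q14-a->q15; q14-b->q12; q15-a->q15; q15-b->q11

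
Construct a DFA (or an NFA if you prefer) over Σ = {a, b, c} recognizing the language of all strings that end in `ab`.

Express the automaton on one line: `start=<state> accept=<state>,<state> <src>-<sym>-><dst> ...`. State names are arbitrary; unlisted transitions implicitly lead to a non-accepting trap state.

Remember how much of `ab` the current input suffix matches. State q0 means no match yet; q1 means the last symbol is `a`; q2 means the last 2 symbols are `ab`. Only q2 accepts. On a mismatch, fall back to the longest proper suffix that is still a prefix of `ab`.
A 3-state machine:
        a   b   c  
>  q0   q1  q0  q0 
   q1   q1  q2  q0 
 * q2   q1  q0  q0 
(> = start, * = accepting)

start=q0 accept=q2 q0-a->q1 q0-b->q0 q0-c->q0 q1-a->q1 q1-b->q2 q1-c->q0 q2-a->q1 q2-b->q0 q2-c->q0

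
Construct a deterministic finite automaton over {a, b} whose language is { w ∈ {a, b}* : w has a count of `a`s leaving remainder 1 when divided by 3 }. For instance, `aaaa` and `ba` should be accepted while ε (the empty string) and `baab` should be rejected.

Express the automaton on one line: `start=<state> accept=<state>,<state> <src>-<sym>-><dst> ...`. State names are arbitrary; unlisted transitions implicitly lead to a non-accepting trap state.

start=s0 accept=s1 s0-a->s1 s0-b->s0 s1-a->s2 s1-b->s1 s2-a->s0 s2-b->s2

Keep the running count of `a`s modulo 3: each `a` advances along the cycle s0 → s1 → s2 → s0 while other symbols loop. Accept at s1.
        a   b  
>  s0   s1  s0 
 * s1   s2  s1 
   s2   s0  s2 
(> = start, * = accepting)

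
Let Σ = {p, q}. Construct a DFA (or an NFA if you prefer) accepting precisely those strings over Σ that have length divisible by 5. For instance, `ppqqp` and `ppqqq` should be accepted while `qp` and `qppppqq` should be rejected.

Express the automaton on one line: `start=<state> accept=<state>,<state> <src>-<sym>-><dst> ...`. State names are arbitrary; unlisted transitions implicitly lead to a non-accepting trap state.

start=S0 accept=S0 S0-p->S1 S0-q->S1 S1-p->S2 S1-q->S2 S2-p->S3 S2-q->S3 S3-p->S4 S3-q->S4 S4-p->S0 S4-q->S0

Only the length mod 5 matters, so use a 5-cycle: from any state, every input symbol moves to the next state, wrapping S4 back to S0. Mark S0 accepting.
With 5 states:
        p   q  
>* S0   S1  S1 
   S1   S2  S2 
   S2   S3  S3 
   S3   S4  S4 
   S4   S0  S0 
(> = start, * = accepting)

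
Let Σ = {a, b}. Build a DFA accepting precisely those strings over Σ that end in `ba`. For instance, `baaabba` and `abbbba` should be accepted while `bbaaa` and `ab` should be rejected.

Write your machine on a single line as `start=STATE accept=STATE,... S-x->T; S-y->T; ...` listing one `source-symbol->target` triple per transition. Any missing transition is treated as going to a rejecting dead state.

start=S0; accept=S2; S0-a->S0; S0-b->S1; S1-a->S2; S1-b->S1; S2-a->S0; S2-b->S1

Remember how much of `ba` the current input suffix matches. State S0 means no match yet; S1 means the last symbol is `b`; S2 means the last 2 symbols are `ba`. Only S2 accepts. On a mismatch, fall back to the longest proper suffix that is still a prefix of `ba`.
3 states suffice.
        a   b  
>  S0   S0  S1 
   S1   S2  S1 
 * S2   S0  S1 
(> = start, * = accepting)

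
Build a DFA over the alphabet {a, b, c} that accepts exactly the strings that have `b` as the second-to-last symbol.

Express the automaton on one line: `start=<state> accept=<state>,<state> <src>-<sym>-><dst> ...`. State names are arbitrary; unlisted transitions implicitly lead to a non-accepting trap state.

A DFA must remember the last 2 symbols (since which symbol is second-to-last isn't known until the input ends). Use one state per possible window of the last ≤2 symbols; accept from those whose window starts with `b`.
13 states suffice.
          a    b    c  
>  q0     q1   q2   q3 
   q1     q4   q5   q6 
   q2     q7   q8   q9 
   q3    q10  q11  q12 
   q4     q4   q5   q6 
   q5     q7   q8   q9 
   q6    q10  q11  q12 
 * q7     q4   q5   q6 
 * q8     q7   q8   q9 
 * q9    q10  q11  q12 
   q10    q4   q5   q6 
   q11    q7   q8   q9 
   q12   q10  q11  q12 
(> = start, * = accepting)

start=q0 accept=q7,q8,q9 q0-a->q1 q0-b->q2 q0-c->q3 q1-a->q4 q1-b->q5 q1-c->q6 q2-a->q7 q2-b->q8 q2-c->q9 q3-a->q10 q3-b->q11 q3-c->q12 q4-a->q4 q4-b->q5 q4-c->q6 q5-a->q7 q5-b->q8 q5-c->q9 q6-a->q10 q6-b->q11 q6-c->q12 q7-a->q4 q7-b->q5 q7-c->q6 q8-a->q7 q8-b->q8 q8-c->q9 q9-a->q10 q9-b->q11 q9-c->q12 q10-a->q4 q10-b->q5 q10-c->q6 q11-a->q7 q11-b->q8 q11-c->q9 q12-a->q10 q12-b->q11 q12-c->q12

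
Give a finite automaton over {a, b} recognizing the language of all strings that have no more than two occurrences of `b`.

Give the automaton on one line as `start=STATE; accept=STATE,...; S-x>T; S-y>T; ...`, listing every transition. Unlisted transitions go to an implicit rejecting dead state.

start=q0; accept=q0,q1,q2; q0-a>q0; q0-b>q1; q1-a>q1; q1-b>q2; q2-a>q2; q2-b>q3; q3-a>q3; q3-b>q3

Only the number of `b`s matters, and only up to 3. Make a chain q0 → q1 → q2 → q3 advanced by each `b` (with q3 absorbing); every other symbol self-loops. The accepting set is {q0, q1, q2}.
With 4 states:
        a   b  
>* q0   q0  q1 
 * q1   q1  q2 
 * q2   q2  q3 
   q3   q3  q3 
(> = start, * = accepting)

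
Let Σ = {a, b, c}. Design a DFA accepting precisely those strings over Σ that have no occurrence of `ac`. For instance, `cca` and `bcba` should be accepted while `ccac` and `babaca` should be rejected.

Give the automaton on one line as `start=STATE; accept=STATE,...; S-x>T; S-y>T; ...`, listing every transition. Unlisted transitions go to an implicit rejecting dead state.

This is the complement of 'contains `ac`'. Use the same substring-matching states — S0 through S2 holding how much of `ac` has just been matched — but flip the accepting set: everything except the trap S2 accepts.
3 states suffice.
        a   b   c  
>* S0   S1  S0  S0 
 * S1   S1  S0  S2 
   S2   S2  S2  S2 
(> = start, * = accepting)

start=S0; accept=S0,S1; S0-a>S1; S0-b>S0; S0-c>S0; S1-a>S1; S1-b>S0; S1-c>S2; S2-a>S2; S2-b>S2; S2-c>S2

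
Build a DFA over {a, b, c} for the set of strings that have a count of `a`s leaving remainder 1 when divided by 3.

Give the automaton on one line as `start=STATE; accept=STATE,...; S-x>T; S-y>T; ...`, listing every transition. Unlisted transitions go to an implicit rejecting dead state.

start=q0; accept=q1; q0-a>q1; q0-b>q0; q0-c>q0; q1-a>q2; q1-b>q1; q1-c>q1; q2-a>q0; q2-b>q2; q2-c>q2

The only thing that matters is how many `a`s have appeared, reduced mod 3. Use one state per residue: q0 for 0, …, q2 for 2. Reading `a` moves to the next residue; anything else stays put. q1 is accepting.
With 3 states:
        a   b   c  
>  q0   q1  q0  q0 
 * q1   q2  q1  q1 
   q2   q0  q2  q2 
(> = start, * = accepting)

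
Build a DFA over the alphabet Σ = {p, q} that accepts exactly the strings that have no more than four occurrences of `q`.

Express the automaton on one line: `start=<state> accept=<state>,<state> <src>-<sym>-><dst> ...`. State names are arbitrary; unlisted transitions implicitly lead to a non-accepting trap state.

Count `q`s, saturating at 5: states A through E mean 0 through 4 `q`s seen; F means more than 4. Each `q` increments (capped at F); other symbols loop. Accept from {A, B, C, D, E}.
With 6 states:
       p  q 
>* A   A  B 
 * B   B  C 
 * C   C  D 
 * D   D  E 
 * E   E  F 
   F   F  F 
(> = start, * = accepting)

start=A accept=A,B,C,D,E A-p->A A-q->B B-p->B B-q->C C-p->C C-q->D D-p->D D-q->E E-p->E E-q->F F-p->F F-q->F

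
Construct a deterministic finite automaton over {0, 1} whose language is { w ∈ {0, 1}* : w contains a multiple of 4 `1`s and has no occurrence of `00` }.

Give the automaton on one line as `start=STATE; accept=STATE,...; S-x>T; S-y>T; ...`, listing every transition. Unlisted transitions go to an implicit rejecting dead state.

Run two small machines in parallel and take their product. One (4 states) tracks the count of `1`s modulo 4; the other (3 states) tracks partial matches of the forbidden pattern `00`. Each combined state is a pair, one component from each; accept when both components accept.
With 12 states:
       0  1 
>* A   B  C 
 * B   D  C 
   C   E  F 
   D   D  G 
   E   G  F 
   F   H  I 
   G   G  J 
   H   J  I 
   I   K  A 
   J   J  L 
   K   L  A 
   L   L  D 
(> = start, * = accepting)

start=A; accept=A,B; A-0>B; A-1>C; B-0>D; B-1>C; C-0>E; C-1>F; D-0>D; D-1>G; E-0>G; E-1>F; F-0>H; F-1>I; G-0>G; G-1>J; H-0>J; H-1>I; I-0>K; I-1>A; J-0>J; J-1>L; K-0>L; K-1>A; L-0>L; L-1>D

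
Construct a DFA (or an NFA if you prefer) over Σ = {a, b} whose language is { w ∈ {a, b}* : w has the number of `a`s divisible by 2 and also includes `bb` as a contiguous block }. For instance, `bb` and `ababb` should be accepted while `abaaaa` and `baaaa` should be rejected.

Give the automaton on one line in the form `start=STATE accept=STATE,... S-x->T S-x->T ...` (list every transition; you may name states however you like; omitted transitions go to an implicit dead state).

start=s0 accept=s4 s0-a->s1 s0-b->s2 s1-a->s0 s1-b->s3 s2-a->s1 s2-b->s4 s3-a->s0 s3-b->s5 s4-a->s5 s4-b->s4 s5-a->s4 s5-b->s5

Run two small machines in parallel and take their product. One (2 states) tracks the count of `a`s modulo 2; the other (3 states) tracks whether and how much of `bb` has been seen. Each combined state is a pair, one component from each; accept when both components accept.
        a   b  
>  s0   s1  s2 
   s1   s0  s3 
   s2   s1  s4 
   s3   s0  s5 
 * s4   s5  s4 
   s5   s4  s5 
(> = start, * = accepting)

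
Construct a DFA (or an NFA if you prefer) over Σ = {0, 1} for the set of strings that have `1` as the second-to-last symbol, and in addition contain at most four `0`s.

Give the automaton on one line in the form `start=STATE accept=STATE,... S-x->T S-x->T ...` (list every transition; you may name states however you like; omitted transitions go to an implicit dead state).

Run two small machines in parallel and take their product. One (7 states) tracks the last 2 symbols read; the other (6 states) tracks the count of `0`s, saturating at 5. Each combined state is a pair, one component from each; accept when both components accept. Minimizing collapses redundant product states.
A 20-state machine:
          0    1  
>  s0     s1   s2 
   s1     s3   s4 
   s2     s5   s6 
   s3     s7   s8 
   s4     s9  s10 
 * s5     s3   s4 
 * s6     s5   s6 
   s7    s11  s12 
   s8    s13  s14 
 * s9     s7   s8 
 * s10    s9  s10 
   s11   s15  s16 
   s12   s17  s18 
 * s13   s11  s12 
 * s14   s13  s14 
   s15   s15  s15 
   s16   s15  s19 
 * s17   s15  s16 
 * s18   s17  s18 
 * s19   s15  s19 
(> = start, * = accepting)

start=s0 accept=s5,s6,s9,s10,s13,s14,s17,s18,s19 s0-0->s1 s0-1->s2 s1-0->s3 s1-1->s4 s2-0->s5 s2-1->s6 s3-0->s7 s3-1->s8 s4-0->s9 s4-1->s10 s5-0->s3 s5-1->s4 s6-0->s5 s6-1->s6 s7-0->s11 s7-1->s12 s8-0->s13 s8-1->s14 s9-0->s7 s9-1->s8 s10-0->s9 s10-1->s10 s11-0->s15 s11-1->s16 s12-0->s17 s12-1->s18 s13-0->s11 s13-1->s12 s14-0->s13 s14-1->s14 s15-0->s15 s15-1->s15 s16-0->s15 s16-1->s19 s17-0->s15 s17-1->s16 s18-0->s17 s18-1->s18 s19-0->s15 s19-1->s19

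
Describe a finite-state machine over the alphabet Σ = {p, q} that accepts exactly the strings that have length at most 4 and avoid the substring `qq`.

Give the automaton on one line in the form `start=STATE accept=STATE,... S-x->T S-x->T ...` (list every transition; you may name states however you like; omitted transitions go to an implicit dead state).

start=A accept=A,B,C,D,E,G,H,I A-p->B A-q->C B-p->D B-q->E C-p->D C-q->F D-p->G D-q->H E-p->G E-q->F F-p->F F-q->F G-p->I G-q->I H-p->I H-q->F I-p->F I-q->F

Run two small machines in parallel and take their product. The first has 6 states tracking the input length, saturating at 5; the second has 3 states tracking partial matches of the forbidden pattern `qq`. A product state is a pair (one from each), accepting exactly when both do. After merging equivalent states the machine shrinks.
9 states suffice.
       p  q 
>* A   B  C 
 * B   D  E 
 * C   D  F 
 * D   G  H 
 * E   G  F 
   F   F  F 
 * G   I  I 
 * H   I  F 
 * I   F  F 
(> = start, * = accepting)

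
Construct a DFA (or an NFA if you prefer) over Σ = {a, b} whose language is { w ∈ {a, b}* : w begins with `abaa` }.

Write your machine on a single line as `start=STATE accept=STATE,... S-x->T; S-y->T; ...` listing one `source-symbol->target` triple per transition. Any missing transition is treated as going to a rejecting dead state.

start=q0; accept=q4; q0-a->q1; q0-b->q5; q1-a->q5; q1-b->q2; q2-a->q3; q2-b->q5; q3-a->q4; q3-b->q5; q4-a->q4; q4-b->q4; q5-a->q5; q5-b->q5

Check the first 4 symbols one by one: q0 through q3 record how many have matched `abaa` so far; any wrong symbol goes to the dead state q5. After all 4 match we enter the accepting sink q4.
        a   b  
>  q0   q1  q5 
   q1   q5  q2 
   q2   q3  q5 
   q3   q4  q5 
 * q4   q4  q4 
   q5   q5  q5 
(> = start, * = accepting)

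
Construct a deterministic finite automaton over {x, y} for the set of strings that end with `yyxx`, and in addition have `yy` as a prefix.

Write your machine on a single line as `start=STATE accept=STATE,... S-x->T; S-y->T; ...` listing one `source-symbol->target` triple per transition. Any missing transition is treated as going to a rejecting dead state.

start=s0; accept=s5; s0-x->s1; s0-y->s2; s1-x->s1; s1-y->s1; s2-x->s1; s2-y->s3; s3-x->s4; s3-y->s3; s4-x->s5; s4-y->s6; s5-x->s7; s5-y->s6; s6-x->s7; s6-y->s3; s7-x->s7; s7-y->s6

Handle the two conditions separately and then intersect. The first has 5 states tracking how much of the suffix `yyxx` has currently been matched; the second has 4 states tracking whether the input so far still matches the prefix `yy`. A product state is a pair (one from each), accepting exactly when both do. Minimizing collapses redundant product states.
        x   y  
>  s0   s1  s2 
   s1   s1  s1 
   s2   s1  s3 
   s3   s4  s3 
   s4   s5  s6 
 * s5   s7  s6 
   s6   s7  s3 
   s7   s7  s6 
(> = start, * = accepting)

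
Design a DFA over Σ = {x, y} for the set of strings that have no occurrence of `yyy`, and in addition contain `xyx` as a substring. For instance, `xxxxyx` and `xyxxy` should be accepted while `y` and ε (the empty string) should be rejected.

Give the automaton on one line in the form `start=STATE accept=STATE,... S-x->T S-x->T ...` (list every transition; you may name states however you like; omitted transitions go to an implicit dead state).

Handle the two conditions separately and then intersect. The first has 4 states tracking partial matches of the forbidden pattern `yyy`; the second has 4 states tracking whether and how much of `xyx` has been seen. A product state is a pair (one from each), accepting exactly when both do.
          x    y  
>  S0     S1   S2 
   S1     S1   S3 
   S2     S1   S4 
   S3     S5   S4 
   S4     S1   S6 
 * S5     S5   S7 
   S6     S8   S6 
 * S7     S5   S9 
   S8     S8  S10 
 * S9     S5  S11 
   S10   S11   S6 
   S11   S11  S11 
(> = start, * = accepting)

start=S0 accept=S5,S7,S9 S0-x->S1 S0-y->S2 S1-x->S1 S1-y->S3 S2-x->S1 S2-y->S4 S3-x->S5 S3-y->S4 S4-x->S1 S4-y->S6 S5-x->S5 S5-y->S7 S6-x->S8 S6-y->S6 S7-x->S5 S7-y->S9 S8-x->S8 S8-y->S10 S9-x->S5 S9-y->S11 S10-x->S11 S10-y->S6 S11-x->S11 S11-y->S11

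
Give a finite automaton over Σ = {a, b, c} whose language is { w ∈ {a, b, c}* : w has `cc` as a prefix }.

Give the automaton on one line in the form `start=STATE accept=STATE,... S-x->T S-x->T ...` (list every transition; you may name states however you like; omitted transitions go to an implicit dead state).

Walk along `cc` while the input agrees: from s0 take `c` to s1, and so on. Any deviation drops to the rejecting sink s3. Once s2 is reached the prefix is confirmed and every continuation is accepted.
With 4 states:
        a   b   c  
>  s0   s3  s3  s1 
   s1   s3  s3  s2 
 * s2   s2  s2  s2 
   s3   s3  s3  s3 
(> = start, * = accepting)

start=s0 accept=s2 s0-a->s3 s0-b->s3 s0-c->s1 s1-a->s3 s1-b->s3 s1-c->s2 s2-a->s2 s2-b->s2 s2-c->s2 s3-a->s3 s3-b->s3 s3-c->s3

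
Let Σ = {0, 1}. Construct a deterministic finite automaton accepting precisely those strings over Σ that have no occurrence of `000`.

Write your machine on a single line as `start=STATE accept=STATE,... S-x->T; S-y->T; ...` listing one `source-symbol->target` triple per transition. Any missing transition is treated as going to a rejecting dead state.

Track partial matches of the forbidden pattern `000`. State q3 is a dead state reached once `000` has occurred; every other state accepts. q0 means no part of `000` is currently matched.
With 4 states:
        0   1  
>* q0   q1  q0 
 * q1   q2  q0 
 * q2   q3  q0 
   q3   q3  q3 
(> = start, * = accepting)

start=q0; accept=q0,q1,q2; q0-0->q1; q0-1->q0; q1-0->q2; q1-1->q0; q2-0->q3; q2-1->q0; q3-0->q3; q3-1->q3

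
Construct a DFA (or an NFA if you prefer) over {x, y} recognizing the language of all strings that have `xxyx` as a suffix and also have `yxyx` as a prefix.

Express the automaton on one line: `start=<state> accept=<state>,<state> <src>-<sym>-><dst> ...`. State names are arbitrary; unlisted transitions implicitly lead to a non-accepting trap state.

Handle the two conditions separately and then intersect. One (5 states) tracks how much of the suffix `xxyx` has currently been matched; the other (6 states) tracks whether the input so far still matches the prefix `yxyx`. Each combined state is a pair, one component from each; accept when both components accept. Equivalent product states are then merged.
With 10 states:
        x   y  
>  q0   q1  q2 
   q1   q1  q1 
   q2   q3  q1 
   q3   q1  q4 
   q4   q5  q1 
   q5   q6  q7 
   q6   q6  q8 
   q7   q5  q7 
   q8   q9  q7 
 * q9   q6  q7 
(> = start, * = accepting)

start=q0 accept=q9 q0-x->q1 q0-y->q2 q1-x->q1 q1-y->q1 q2-x->q3 q2-y->q1 q3-x->q1 q3-y->q4 q4-x->q5 q4-y->q1 q5-x->q6 q5-y->q7 q6-x->q6 q6-y->q8 q7-x->q5 q7-y->q7 q8-x->q9 q8-y->q7 q9-x->q6 q9-y->q7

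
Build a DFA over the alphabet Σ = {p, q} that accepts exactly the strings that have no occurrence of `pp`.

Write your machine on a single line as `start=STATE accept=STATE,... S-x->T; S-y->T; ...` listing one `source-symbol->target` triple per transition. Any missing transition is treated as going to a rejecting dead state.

start=s0; accept=s0,s1; s0-p->s1; s0-q->s0; s1-p->s2; s1-q->s0; s2-p->s2; s2-q->s2

Track partial matches of the forbidden pattern `pp`. State s2 is a dead state reached once `pp` has occurred; every other state accepts. s0 means no part of `pp` is currently matched.
3 states suffice.
        p   q  
>* s0   s1  s0 
 * s1   s2  s0 
   s2   s2  s2 
(> = start, * = accepting)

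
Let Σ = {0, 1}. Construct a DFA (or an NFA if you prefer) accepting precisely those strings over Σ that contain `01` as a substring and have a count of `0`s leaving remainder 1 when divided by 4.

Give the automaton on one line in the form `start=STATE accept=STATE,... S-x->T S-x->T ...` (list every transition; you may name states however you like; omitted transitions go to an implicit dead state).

start=S0 accept=S3 S0-0->S1 S0-1->S0 S1-0->S2 S1-1->S3 S2-0->S4 S2-1->S5 S3-0->S5 S3-1->S3 S4-0->S6 S4-1->S7 S5-0->S7 S5-1->S5 S6-0->S1 S6-1->S8 S7-0->S8 S7-1->S7 S8-0->S3 S8-1->S8

Handle the two conditions separately and then intersect. The first has 3 states tracking whether and how much of `01` has been seen; the second has 4 states tracking the count of `0`s modulo 4. A product state is a pair (one from each), accepting exactly when both do.
        0   1  
>  S0   S1  S0 
   S1   S2  S3 
   S2   S4  S5 
 * S3   S5  S3 
   S4   S6  S7 
   S5   S7  S5 
   S6   S1  S8 
   S7   S8  S7 
   S8   S3  S8 
(> = start, * = accepting)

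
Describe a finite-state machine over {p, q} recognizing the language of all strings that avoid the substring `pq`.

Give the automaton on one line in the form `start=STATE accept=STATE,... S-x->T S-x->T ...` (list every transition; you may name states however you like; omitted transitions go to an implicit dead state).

This is the complement of 'contains `pq`'. Use the same substring-matching states — s0 through s2 holding how much of `pq` has just been matched — but flip the accepting set: everything except the trap s2 accepts.
With 3 states:
        p   q  
>* s0   s1  s0 
 * s1   s1  s2 
   s2   s2  s2 
(> = start, * = accepting)

start=s0 accept=s0,s1 s0-p->s1 s0-q->s0 s1-p->s1 s1-q->s2 s2-p->s2 s2-q->s2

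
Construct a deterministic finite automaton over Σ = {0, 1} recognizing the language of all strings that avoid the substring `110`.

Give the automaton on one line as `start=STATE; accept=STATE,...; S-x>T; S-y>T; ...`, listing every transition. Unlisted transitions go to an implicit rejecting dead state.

This is the complement of 'contains `110`'. Use the same substring-matching states — A through D holding how much of `110` has just been matched — but flip the accepting set: everything except the trap D accepts.
A 4-state machine:
       0  1 
>* A   A  B 
 * B   A  C 
 * C   D  C 
   D   D  D 
(> = start, * = accepting)

start=A; accept=A,B,C; A-0>A; A-1>B; B-0>A; B-1>C; C-0>D; C-1>C; D-0>D; D-1>D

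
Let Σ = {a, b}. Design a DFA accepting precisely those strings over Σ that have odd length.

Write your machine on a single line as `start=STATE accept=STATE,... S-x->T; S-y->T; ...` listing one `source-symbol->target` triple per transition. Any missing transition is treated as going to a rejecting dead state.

Count input length modulo 2: every symbol advances one step around the cycle q0 → q1 → q0. Accept at q1.
With 2 states:
        a   b  
>  q0   q1  q1 
 * q1   q0  q0 
(> = start, * = accepting)

start=q0; accept=q1; q0-a->q1; q0-b->q1; q1-a->q0; q1-b->q0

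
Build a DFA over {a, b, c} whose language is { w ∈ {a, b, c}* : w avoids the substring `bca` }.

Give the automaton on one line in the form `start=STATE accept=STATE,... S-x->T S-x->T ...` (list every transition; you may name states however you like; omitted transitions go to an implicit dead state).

Track partial matches of the forbidden pattern `bca`. State q3 is a dead state reached once `bca` has occurred; every other state accepts. q0 means no part of `bca` is currently matched.
4 states suffice.
        a   b   c  
>* q0   q0  q1  q0 
 * q1   q0  q1  q2 
 * q2   q3  q1  q0 
   q3   q3  q3  q3 
(> = start, * = accepting)

start=q0 accept=q0,q1,q2 q0-a->q0 q0-b->q1 q0-c->q0 q1-a->q0 q1-b->q1 q1-c->q2 q2-a->q3 q2-b->q1 q2-c->q0 q3-a->q3 q3-b->q3 q3-c->q3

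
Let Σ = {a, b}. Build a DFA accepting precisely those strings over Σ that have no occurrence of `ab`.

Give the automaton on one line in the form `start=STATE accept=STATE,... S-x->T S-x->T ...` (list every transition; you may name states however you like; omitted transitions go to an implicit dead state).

start=q0 accept=q0,q1 q0-a->q1 q0-b->q0 q1-a->q1 q1-b->q2 q2-a->q2 q2-b->q2

This is the complement of 'contains `ab`'. Use the same substring-matching states — q0 through q2 holding how much of `ab` has just been matched — but flip the accepting set: everything except the trap q2 accepts.
3 states suffice.
        a   b  
>* q0   q1  q0 
 * q1   q1  q2 
   q2   q2  q2 
(> = start, * = accepting)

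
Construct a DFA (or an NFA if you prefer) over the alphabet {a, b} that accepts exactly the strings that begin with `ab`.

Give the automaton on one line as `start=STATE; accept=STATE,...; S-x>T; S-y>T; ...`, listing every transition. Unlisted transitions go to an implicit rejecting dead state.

start=s0; accept=s2; s0-a>s1; s0-b>s3; s1-a>s3; s1-b>s2; s2-a>s2; s2-b>s2; s3-a>s3; s3-b>s3

Check the first 2 symbols one by one: s0 through s1 record how many have matched `ab` so far; any wrong symbol goes to the dead state s3. After all 2 match we enter the accepting sink s2.
4 states suffice.
        a   b  
>  s0   s1  s3 
   s1   s3  s2 
 * s2   s2  s2 
   s3   s3  s3 
(> = start, * = accepting)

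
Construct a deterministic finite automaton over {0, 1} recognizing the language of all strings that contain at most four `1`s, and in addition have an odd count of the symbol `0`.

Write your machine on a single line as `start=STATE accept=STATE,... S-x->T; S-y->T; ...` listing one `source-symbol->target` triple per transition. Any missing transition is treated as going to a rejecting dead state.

Handle the two conditions separately and then intersect. The first has 6 states tracking the count of `1`s, saturating at 5; the second has 2 states tracking the count of `0`s modulo 2. A product state is a pair (one from each), accepting exactly when both do. Minimizing collapses redundant product states.
An 11-state machine:
          0    1  
>  S0     S1   S2 
 * S1     S0   S3 
   S2     S3   S4 
 * S3     S2   S5 
   S4     S5   S6 
 * S5     S4   S7 
   S6     S7   S8 
 * S7     S6   S9 
   S8     S9  S10 
 * S9     S8  S10 
   S10   S10  S10 
(> = start, * = accepting)

start=S0; accept=S1,S3,S5,S7,S9; S0-0->S1; S0-1->S2; S1-0->S0; S1-1->S3; S2-0->S3; S2-1->S4; S3-0->S2; S3-1->S5; S4-0->S5; S4-1->S6; S5-0->S4; S5-1->S7; S6-0->S7; S6-1->S8; S7-0->S6; S7-1->S9; S8-0->S9; S8-1->S10; S9-0->S8; S9-1->S10; S10-0->S10; S10-1->S10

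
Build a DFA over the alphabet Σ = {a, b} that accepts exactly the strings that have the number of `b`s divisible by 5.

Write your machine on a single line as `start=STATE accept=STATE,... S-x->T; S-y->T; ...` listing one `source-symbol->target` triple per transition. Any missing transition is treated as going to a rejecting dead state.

Keep the running count of `b`s modulo 5: each `b` advances along the cycle s0 → s1 → s2 → s3 → s4 → s0 while other symbols loop. Accept at s0.
5 states suffice.
        a   b  
>* s0   s0  s1 
   s1   s1  s2 
   s2   s2  s3 
   s3   s3  s4 
   s4   s4  s0 
(> = start, * = accepting)

start=s0; accept=s0; s0-a->s0; s0-b->s1; s1-a->s1; s1-b->s2; s2-a->s2; s2-b->s3; s3-a->s3; s3-b->s4; s4-a->s4; s4-b->s0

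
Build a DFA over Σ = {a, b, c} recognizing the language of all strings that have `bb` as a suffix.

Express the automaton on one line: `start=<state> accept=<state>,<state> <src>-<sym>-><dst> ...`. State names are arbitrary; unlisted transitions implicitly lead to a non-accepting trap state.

start=s0 accept=s2 s0-a->s0 s0-b->s1 s0-c->s0 s1-a->s0 s1-b->s2 s1-c->s0 s2-a->s0 s2-b->s2 s2-c->s0

Let each state record the length of the longest suffix of the input read so far that is also a prefix of `bb`. s1 means the last symbol is `b`; s2 means the last 2 symbols are `bb`. Accept only at s2, where the string currently ends in `bb`.
3 states suffice.
        a   b   c  
>  s0   s0  s1  s0 
   s1   s0  s2  s0 
 * s2   s0  s2  s0 
(> = start, * = accepting)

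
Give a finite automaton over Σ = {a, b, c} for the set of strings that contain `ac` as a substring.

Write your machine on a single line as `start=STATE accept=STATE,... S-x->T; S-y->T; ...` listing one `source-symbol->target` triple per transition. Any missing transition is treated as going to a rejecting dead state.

start=S0; accept=S2; S0-a->S1; S0-b->S0; S0-c->S0; S1-a->S1; S1-b->S0; S1-c->S2; S2-a->S2; S2-b->S2; S2-c->S2

Track how much of `ac` has been matched so far: state S0 is no progress, S2 is the absorbing accept state reached once `ac` has occurred. Intermediate states record partial matches; on a mismatch, fall back to the longest reusable overlap.
3 states suffice.
        a   b   c  
>  S0   S1  S0  S0 
   S1   S1  S0  S2 
 * S2   S2  S2  S2 
(> = start, * = accepting)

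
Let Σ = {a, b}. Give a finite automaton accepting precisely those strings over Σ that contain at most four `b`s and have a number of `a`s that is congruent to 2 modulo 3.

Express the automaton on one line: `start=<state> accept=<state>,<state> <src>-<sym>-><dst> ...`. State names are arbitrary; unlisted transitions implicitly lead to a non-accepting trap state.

start=q0 accept=q3,q6,q9,q12,q15 q0-a->q1 q0-b->q2 q1-a->q3 q1-b->q4 q2-a->q4 q2-b->q5 q3-a->q0 q3-b->q6 q4-a->q6 q4-b->q7 q5-a->q7 q5-b->q8 q6-a->q2 q6-b->q9 q7-a->q9 q7-b->q10 q8-a->q10 q8-b->q11 q9-a->q5 q9-b->q12 q10-a->q12 q10-b->q13 q11-a->q13 q11-b->q14 q12-a->q8 q12-b->q15 q13-a->q15 q13-b->q16 q14-a->q16 q14-b->q14 q15-a->q11 q15-b->q17 q16-a->q17 q16-b->q16 q17-a->q14 q17-b->q17

Handle the two conditions separately and then intersect. The first has 6 states tracking the count of `b`s, saturating at 5; the second has 3 states tracking the count of `a`s modulo 3. A product state is a pair (one from each), accepting exactly when both do.
          a    b  
>  q0     q1   q2 
   q1     q3   q4 
   q2     q4   q5 
 * q3     q0   q6 
   q4     q6   q7 
   q5     q7   q8 
 * q6     q2   q9 
   q7     q9  q10 
   q8    q10  q11 
 * q9     q5  q12 
   q10   q12  q13 
   q11   q13  q14 
 * q12    q8  q15 
   q13   q15  q16 
   q14   q16  q14 
 * q15   q11  q17 
   q16   q17  q16 
   q17   q14  q17 
(> = start, * = accepting)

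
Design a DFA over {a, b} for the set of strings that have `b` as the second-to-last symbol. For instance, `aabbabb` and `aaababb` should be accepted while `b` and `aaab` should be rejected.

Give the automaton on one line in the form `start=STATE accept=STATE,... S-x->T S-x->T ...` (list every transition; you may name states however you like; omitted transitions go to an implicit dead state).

A DFA must remember the last 2 symbols (since which symbol is second-to-last isn't known until the input ends). Use one state per possible window of the last ≤2 symbols; accept from those whose window starts with `b`.
        a   b  
>  q0   q1  q2 
   q1   q3  q4 
   q2   q5  q6 
   q3   q3  q4 
   q4   q5  q6 
 * q5   q3  q4 
 * q6   q5  q6 
(> = start, * = accepting)

start=q0 accept=q5,q6 q0-a->q1 q0-b->q2 q1-a->q3 q1-b->q4 q2-a->q5 q2-b->q6 q3-a->q3 q3-b->q4 q4-a->q5 q4-b->q6 q5-a->q3 q5-b->q4 q6-a->q5 q6-b->q6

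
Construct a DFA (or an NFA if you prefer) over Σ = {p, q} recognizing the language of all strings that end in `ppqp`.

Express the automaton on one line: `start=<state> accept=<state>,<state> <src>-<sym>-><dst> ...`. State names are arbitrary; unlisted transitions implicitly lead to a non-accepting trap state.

start=S0 accept=S4 S0-p->S1 S0-q->S0 S1-p->S2 S1-q->S0 S2-p->S2 S2-q->S3 S3-p->S4 S3-q->S0 S4-p->S2 S4-q->S0

Let each state record the length of the longest suffix of the input read so far that is also a prefix of `ppqp`. S1 means the last symbol is `p`; S2 means the last 2 symbols are `pp`; S3 means the last 3 symbols are `ppq`; S4 means the last 4 symbols are `ppqp`. Accept only at S4, where the string currently ends in `ppqp`.
A 5-state machine:
        p   q  
>  S0   S1  S0 
   S1   S2  S0 
   S2   S2  S3 
   S3   S4  S0 
 * S4   S2  S0 
(> = start, * = accepting)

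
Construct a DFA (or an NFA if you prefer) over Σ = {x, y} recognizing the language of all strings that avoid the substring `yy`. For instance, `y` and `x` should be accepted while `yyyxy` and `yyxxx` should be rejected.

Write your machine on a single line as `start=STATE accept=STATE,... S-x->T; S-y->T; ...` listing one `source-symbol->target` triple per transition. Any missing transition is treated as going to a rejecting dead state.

start=q0; accept=q0,q1; q0-x->q0; q0-y->q1; q1-x->q0; q1-y->q2; q2-x->q2; q2-y->q2

Track partial matches of the forbidden pattern `yy`. State q2 is a dead state reached once `yy` has occurred; every other state accepts. q0 means no part of `yy` is currently matched.
With 3 states:
        x   y  
>* q0   q0  q1 
 * q1   q0  q2 
   q2   q2  q2 
(> = start, * = accepting)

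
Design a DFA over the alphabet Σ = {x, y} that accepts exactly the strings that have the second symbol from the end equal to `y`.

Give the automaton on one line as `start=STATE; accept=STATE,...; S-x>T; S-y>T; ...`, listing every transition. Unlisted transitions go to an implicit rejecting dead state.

A DFA must remember the last 2 symbols (since which symbol is second-to-last isn't known until the input ends). Use one state per possible window of the last ≤2 symbols; accept from those whose window starts with `y`.
        x   y  
>  s0   s1  s2 
   s1   s3  s4 
   s2   s5  s6 
   s3   s3  s4 
   s4   s5  s6 
 * s5   s3  s4 
 * s6   s5  s6 
(> = start, * = accepting)

start=s0; accept=s5,s6; s0-x>s1; s0-y>s2; s1-x>s3; s1-y>s4; s2-x>s5; s2-y>s6; s3-x>s3; s3-y>s4; s4-x>s5; s4-y>s6; s5-x>s3; s5-y>s4; s6-x>s5; s6-y>s6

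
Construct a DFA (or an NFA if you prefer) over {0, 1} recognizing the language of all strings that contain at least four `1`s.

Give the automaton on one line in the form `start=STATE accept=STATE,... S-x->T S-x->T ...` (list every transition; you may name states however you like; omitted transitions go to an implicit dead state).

Only the number of `1`s matters, and only up to 5. Make a chain s0 → s1 → s2 → s3 → s4 → s5 advanced by each `1` (with s5 absorbing); every other symbol self-loops. The accepting set is {s4, s5}.
        0   1  
>  s0   s0  s1 
   s1   s1  s2 
   s2   s2  s3 
   s3   s3  s4 
 * s4   s4  s5 
 * s5   s5  s5 
(> = start, * = accepting)

start=s0 accept=s4,s5 s0-0->s0 s0-1->s1 s1-0->s1 s1-1->s2 s2-0->s2 s2-1->s3 s3-0->s3 s3-1->s4 s4-0->s4 s4-1->s5 s5-0->s5 s5-1->s5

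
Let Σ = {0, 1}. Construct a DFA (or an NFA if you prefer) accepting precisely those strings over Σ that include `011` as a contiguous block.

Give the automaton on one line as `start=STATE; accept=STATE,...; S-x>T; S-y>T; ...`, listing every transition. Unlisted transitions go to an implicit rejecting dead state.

Track how much of `011` has been matched so far: state q0 is no progress, q3 is the absorbing accept state reached once `011` has occurred. Intermediate states record partial matches; on a mismatch, fall back to the longest reusable overlap.
With 4 states:
        0   1  
>  q0   q1  q0 
   q1   q1  q2 
   q2   q1  q3 
 * q3   q3  q3 
(> = start, * = accepting)

start=q0; accept=q3; q0-0>q1; q0-1>q0; q1-0>q1; q1-1>q2; q2-0>q1; q2-1>q3; q3-0>q3; q3-1>q3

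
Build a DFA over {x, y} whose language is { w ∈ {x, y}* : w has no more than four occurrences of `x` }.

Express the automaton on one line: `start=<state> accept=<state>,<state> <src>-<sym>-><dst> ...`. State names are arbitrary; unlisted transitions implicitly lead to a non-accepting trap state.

Count `x`s, saturating at 5: states q0 through q4 mean 0 through 4 `x`s seen; q5 means more than 4. Each `x` increments (capped at q5); other symbols loop. Accept from {q0, q1, q2, q3, q4}.
        x   y  
>* q0   q1  q0 
 * q1   q2  q1 
 * q2   q3  q2 
 * q3   q4  q3 
 * q4   q5  q4 
   q5   q5  q5 
(> = start, * = accepting)

start=q0 accept=q0,q1,q2,q3,q4 q0-x->q1 q0-y->q0 q1-x->q2 q1-y->q1 q2-x->q3 q2-y->q2 q3-x->q4 q3-y->q3 q4-x->q5 q4-y->q4 q5-x->q5 q5-y->q5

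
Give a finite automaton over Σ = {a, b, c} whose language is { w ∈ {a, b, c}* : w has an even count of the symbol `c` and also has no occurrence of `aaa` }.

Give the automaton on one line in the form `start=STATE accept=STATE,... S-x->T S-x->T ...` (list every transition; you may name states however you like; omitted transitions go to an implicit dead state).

start=q0 accept=q0,q1,q3 q0-a->q1 q0-b->q0 q0-c->q2 q1-a->q3 q1-b->q0 q1-c->q2 q2-a->q4 q2-b->q2 q2-c->q0 q3-a->q5 q3-b->q0 q3-c->q2 q4-a->q6 q4-b->q2 q4-c->q0 q5-a->q5 q5-b->q5 q5-c->q7 q6-a->q7 q6-b->q2 q6-c->q0 q7-a->q7 q7-b->q7 q7-c->q5

Run two small machines in parallel and take their product. One (2 states) tracks the count of `c`s modulo 2; the other (4 states) tracks partial matches of the forbidden pattern `aaa`. Each combined state is a pair, one component from each; accept when both components accept.
An 8-state machine:
        a   b   c  
>* q0   q1  q0  q2 
 * q1   q3  q0  q2 
   q2   q4  q2  q0 
 * q3   q5  q0  q2 
   q4   q6  q2  q0 
   q5   q5  q5  q7 
   q6   q7  q2  q0 
   q7   q7  q7  q5 
(> = start, * = accepting)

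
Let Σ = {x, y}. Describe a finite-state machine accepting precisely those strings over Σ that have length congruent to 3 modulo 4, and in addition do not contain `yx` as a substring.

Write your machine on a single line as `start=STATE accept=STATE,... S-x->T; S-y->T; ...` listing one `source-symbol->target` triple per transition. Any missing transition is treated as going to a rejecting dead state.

start=q0; accept=q6,q7; q0-x->q1; q0-y->q2; q1-x->q3; q1-y->q4; q2-x->q5; q2-y->q4; q3-x->q6; q3-y->q7; q4-x->q8; q4-y->q7; q5-x->q8; q5-y->q8; q6-x->q0; q6-y->q9; q7-x->q10; q7-y->q9; q8-x->q10; q8-y->q10; q9-x->q11; q9-y->q2; q10-x->q11; q10-y->q11; q11-x->q5; q11-y->q5

Handle the two conditions separately and then intersect. One (4 states) tracks the input length modulo 4; the other (3 states) tracks partial matches of the forbidden pattern `yx`. Each combined state is a pair, one component from each; accept when both components accept.
With 12 states:
          x    y  
>  q0     q1   q2 
   q1     q3   q4 
   q2     q5   q4 
   q3     q6   q7 
   q4     q8   q7 
   q5     q8   q8 
 * q6     q0   q9 
 * q7    q10   q9 
   q8    q10  q10 
   q9    q11   q2 
   q10   q11  q11 
   q11    q5   q5 
(> = start, * = accepting)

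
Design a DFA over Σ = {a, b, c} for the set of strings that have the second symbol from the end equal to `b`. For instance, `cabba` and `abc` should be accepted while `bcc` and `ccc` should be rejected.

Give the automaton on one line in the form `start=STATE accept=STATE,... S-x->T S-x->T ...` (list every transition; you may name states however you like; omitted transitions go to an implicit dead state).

start=s0 accept=s7,s8,s9 s0-a->s1 s0-b->s2 s0-c->s3 s1-a->s4 s1-b->s5 s1-c->s6 s2-a->s7 s2-b->s8 s2-c->s9 s3-a->s10 s3-b->s11 s3-c->s12 s4-a->s4 s4-b->s5 s4-c->s6 s5-a->s7 s5-b->s8 s5-c->s9 s6-a->s10 s6-b->s11 s6-c->s12 s7-a->s4 s7-b->s5 s7-c->s6 s8-a->s7 s8-b->s8 s8-c->s9 s9-a->s10 s9-b->s11 s9-c->s12 s10-a->s4 s10-b->s5 s10-c->s6 s11-a->s7 s11-b->s8 s11-c->s9 s12-a->s10 s12-b->s11 s12-c->s12

Because acceptance depends on a position counted from the end, the machine has to buffer the most recent 2 symbols. Make each state the string of the last up-to-2 symbols read; on input `x` shift the window left and append `x`. Accept when the buffered window has length 2 and begins with `b`.
13 states suffice.
          a    b    c  
>  s0     s1   s2   s3 
   s1     s4   s5   s6 
   s2     s7   s8   s9 
   s3    s10  s11  s12 
   s4     s4   s5   s6 
   s5     s7   s8   s9 
   s6    s10  s11  s12 
 * s7     s4   s5   s6 
 * s8     s7   s8   s9 
 * s9    s10  s11  s12 
   s10    s4   s5   s6 
   s11    s7   s8   s9 
   s12   s10  s11  s12 
(> = start, * = accepting)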